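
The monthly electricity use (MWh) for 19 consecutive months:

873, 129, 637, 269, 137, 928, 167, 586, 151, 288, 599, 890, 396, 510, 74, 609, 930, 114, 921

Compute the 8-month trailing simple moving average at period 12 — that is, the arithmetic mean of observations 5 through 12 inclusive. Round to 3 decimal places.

468.250

Sum of periods 5–12: 137 + 928 + 167 + 586 + 151 + 288 + 599 + 890 = 3746
Divide by 8: 3746 / 8 = 468.250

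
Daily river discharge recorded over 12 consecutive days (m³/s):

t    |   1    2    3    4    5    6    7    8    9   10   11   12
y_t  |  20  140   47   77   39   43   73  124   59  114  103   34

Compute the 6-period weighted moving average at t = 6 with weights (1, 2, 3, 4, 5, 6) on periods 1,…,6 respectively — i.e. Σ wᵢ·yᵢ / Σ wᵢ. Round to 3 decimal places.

Weighted sum: 1·20 + 2·140 + 3·47 + 4·77 + 5·39 + 6·43 = 20 + 280 + 141 + 308 + 195 + 258 = 1202
Weight total: 1 + 2 + 3 + 4 + 5 + 6 = 21
WMA = 1202 / 21 = 57.238

57.238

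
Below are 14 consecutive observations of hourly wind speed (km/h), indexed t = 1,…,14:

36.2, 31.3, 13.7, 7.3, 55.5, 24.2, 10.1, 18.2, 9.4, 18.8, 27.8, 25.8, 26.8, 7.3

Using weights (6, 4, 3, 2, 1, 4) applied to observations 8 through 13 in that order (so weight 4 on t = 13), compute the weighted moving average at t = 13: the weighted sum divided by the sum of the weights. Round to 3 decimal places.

Weighted sum: 6·18.2 + 4·9.4 + 3·18.8 + 2·27.8 + 1·25.8 + 4·26.8 = 109.2 + 37.6 + 56.4 + 55.6 + 25.8 + 107.2 = 391.8
Weight total: 6 + 4 + 3 + 2 + 1 + 4 = 20
WMA = 391.8 / 20 = 19.590

19.590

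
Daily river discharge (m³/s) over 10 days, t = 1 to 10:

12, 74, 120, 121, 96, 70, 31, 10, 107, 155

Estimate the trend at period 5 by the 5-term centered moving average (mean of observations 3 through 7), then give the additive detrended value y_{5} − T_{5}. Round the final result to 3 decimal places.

8.400

Trend T_5 = (120 + 121 + 96 + 70 + 31) / 5 = 438/5 = 87.60000
Detrended value: 96 − 87.60000 = 8.400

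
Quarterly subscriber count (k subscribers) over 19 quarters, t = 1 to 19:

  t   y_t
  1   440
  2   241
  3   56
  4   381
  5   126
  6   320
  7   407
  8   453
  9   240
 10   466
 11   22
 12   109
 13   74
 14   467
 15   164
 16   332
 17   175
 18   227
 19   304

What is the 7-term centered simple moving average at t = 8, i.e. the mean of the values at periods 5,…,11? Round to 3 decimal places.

290.571

Sum of periods 5–11: 126 + 320 + 407 + 453 + 240 + 466 + 22 = 2034
Divide by 7: 2034 / 7 = 290.571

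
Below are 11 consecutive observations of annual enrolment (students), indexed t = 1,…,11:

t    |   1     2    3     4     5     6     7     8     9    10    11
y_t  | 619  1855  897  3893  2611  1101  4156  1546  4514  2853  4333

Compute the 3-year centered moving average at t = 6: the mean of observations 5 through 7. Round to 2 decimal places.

Sum of periods 5–7: 2611 + 1101 + 4156 = 7868
Divide by 3: 7868 / 3 = 2622.67

2622.67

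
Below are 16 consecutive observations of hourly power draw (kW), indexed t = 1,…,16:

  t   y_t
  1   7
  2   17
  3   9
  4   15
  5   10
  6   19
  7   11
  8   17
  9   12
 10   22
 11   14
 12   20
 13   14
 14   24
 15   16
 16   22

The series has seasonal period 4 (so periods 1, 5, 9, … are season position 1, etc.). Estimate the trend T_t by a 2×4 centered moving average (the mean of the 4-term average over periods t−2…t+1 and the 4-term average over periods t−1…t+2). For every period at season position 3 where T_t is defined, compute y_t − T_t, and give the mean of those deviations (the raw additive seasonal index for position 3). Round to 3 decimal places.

Season position 3 occurs at t = 3, 7, 11 (where T_t is defined).
t=3: T_3 = 12.37500; y_3 − T_3 = 9 − 12.37500 = -3.37500
t=7: T_7 = 14.50000; y_7 − T_7 = 11 − 14.50000 = -3.50000
t=11: T_11 = 17.25000; y_11 − T_11 = 14 − 17.25000 = -3.25000
Mean deviation: (-3.37500 + -3.50000 + -3.25000) / 3 = -3.375

-3.375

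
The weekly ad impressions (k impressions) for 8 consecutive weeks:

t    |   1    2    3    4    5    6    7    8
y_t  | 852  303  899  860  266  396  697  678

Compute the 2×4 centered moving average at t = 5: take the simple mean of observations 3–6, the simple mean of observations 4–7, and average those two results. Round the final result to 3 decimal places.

580.000

Sum over 3–6: 899 + 860 + 266 + 396 = 2421
Sum over 4–7: 860 + 266 + 396 + 697 = 2219
CMA at t=5 = (2421 + 2219) / (2·4) = 4640 / 8 = 580.000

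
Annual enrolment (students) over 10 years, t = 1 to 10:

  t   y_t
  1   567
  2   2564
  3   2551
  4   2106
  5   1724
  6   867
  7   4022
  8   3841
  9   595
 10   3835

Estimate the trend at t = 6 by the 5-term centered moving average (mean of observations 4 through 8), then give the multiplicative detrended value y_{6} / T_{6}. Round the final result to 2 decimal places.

0.35

Trend T_6 = (2106 + 1724 + 867 + 4022 + 3841) / 5 = 12560/5 = 2512.0000
Ratio to trend: 867 / 2512.0000 = 0.35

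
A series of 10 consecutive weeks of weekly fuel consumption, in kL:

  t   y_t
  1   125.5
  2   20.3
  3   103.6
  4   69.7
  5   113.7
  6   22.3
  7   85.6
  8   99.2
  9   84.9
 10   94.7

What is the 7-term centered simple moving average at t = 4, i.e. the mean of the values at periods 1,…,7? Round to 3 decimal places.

Sum of periods 1–7: 125.5 + 20.3 + 103.6 + 69.7 + 113.7 + 22.3 + 85.6 = 540.7
Divide by 7: 540.7 / 7 = 77.243

77.243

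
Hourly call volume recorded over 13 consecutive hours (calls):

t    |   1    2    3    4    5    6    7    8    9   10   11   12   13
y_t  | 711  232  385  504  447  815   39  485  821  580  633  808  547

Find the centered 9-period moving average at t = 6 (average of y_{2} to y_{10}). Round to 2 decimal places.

478.67

Sum of periods 2–10: 232 + 385 + 504 + 447 + 815 + 39 + 485 + 821 + 580 = 4308
Divide by 9: 4308 / 9 = 478.67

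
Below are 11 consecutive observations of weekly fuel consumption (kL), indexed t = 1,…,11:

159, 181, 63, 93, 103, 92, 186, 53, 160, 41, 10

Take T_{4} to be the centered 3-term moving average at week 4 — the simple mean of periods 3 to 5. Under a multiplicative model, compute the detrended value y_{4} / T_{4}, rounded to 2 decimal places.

Trend T_4 = (63 + 93 + 103) / 3 = 259/3 = 86.3333
Ratio to trend: 93 / 86.3333 = 1.08

1.08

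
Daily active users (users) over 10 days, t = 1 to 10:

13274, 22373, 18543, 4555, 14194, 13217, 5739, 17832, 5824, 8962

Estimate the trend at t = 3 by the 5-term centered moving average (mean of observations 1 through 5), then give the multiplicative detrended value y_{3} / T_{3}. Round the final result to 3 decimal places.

1.271

Trend T_3 = (13274 + 22373 + 18543 + 4555 + 14194) / 5 = 72939/5 = 14587.80000
Ratio to trend: 18543 / 14587.80000 = 1.271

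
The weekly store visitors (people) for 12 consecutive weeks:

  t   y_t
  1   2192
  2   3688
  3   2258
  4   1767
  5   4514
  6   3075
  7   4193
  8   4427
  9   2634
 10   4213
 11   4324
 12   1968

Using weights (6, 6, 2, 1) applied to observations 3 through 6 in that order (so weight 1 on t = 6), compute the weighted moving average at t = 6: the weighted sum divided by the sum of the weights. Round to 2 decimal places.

2416.87

Weighted sum: 6·2258 + 6·1767 + 2·4514 + 1·3075 = 13548 + 10602 + 9028 + 3075 = 36253
Weight total: 6 + 6 + 2 + 1 = 15
WMA = 36253 / 15 = 2416.87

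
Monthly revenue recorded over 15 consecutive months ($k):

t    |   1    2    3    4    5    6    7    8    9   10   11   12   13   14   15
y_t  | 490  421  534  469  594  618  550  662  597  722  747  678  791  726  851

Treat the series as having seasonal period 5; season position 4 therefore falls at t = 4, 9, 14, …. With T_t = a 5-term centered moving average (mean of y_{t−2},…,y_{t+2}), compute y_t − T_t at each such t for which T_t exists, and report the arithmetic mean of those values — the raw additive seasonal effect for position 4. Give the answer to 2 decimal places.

-58.40

Season position 4 occurs at t = 4, 9 (where T_t is defined).
t=4: T_4 = 527.2000; y_4 − T_4 = 469 − 527.2000 = -58.2000
t=9: T_9 = 655.6000; y_9 − T_9 = 597 − 655.6000 = -58.6000
Mean deviation: (-58.2000 + -58.6000) / 2 = -58.40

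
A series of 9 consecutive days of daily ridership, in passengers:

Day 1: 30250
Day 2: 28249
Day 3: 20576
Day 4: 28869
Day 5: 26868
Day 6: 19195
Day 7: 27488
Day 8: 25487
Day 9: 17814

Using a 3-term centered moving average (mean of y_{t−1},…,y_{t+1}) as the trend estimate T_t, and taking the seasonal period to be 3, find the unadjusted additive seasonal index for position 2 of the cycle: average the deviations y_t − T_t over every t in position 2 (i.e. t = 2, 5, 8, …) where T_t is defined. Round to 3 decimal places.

1890.667

Season position 2 occurs at t = 2, 5, 8 (where T_t is defined).
t=2: T_2 = 26358.33333; y_2 − T_2 = 28249 − 26358.33333 = 1890.66667
t=5: T_5 = 24977.33333; y_5 − T_5 = 26868 − 24977.33333 = 1890.66667
t=8: T_8 = 23596.33333; y_8 − T_8 = 25487 − 23596.33333 = 1890.66667
Mean deviation: (1890.66667 + 1890.66667 + 1890.66667) / 3 = 1890.667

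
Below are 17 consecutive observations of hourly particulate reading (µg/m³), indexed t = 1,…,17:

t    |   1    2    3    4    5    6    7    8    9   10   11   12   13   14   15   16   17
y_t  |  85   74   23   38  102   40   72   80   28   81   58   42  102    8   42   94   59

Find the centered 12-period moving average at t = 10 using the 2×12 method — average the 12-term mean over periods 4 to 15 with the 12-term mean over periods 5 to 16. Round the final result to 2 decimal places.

60.08

Sum over 4–15: 38 + 102 + 40 + 72 + 80 + 28 + 81 + 58 + 42 + 102 + 8 + 42 = 693
Sum over 5–16: 102 + 40 + 72 + 80 + 28 + 81 + 58 + 42 + 102 + 8 + 42 + 94 = 749
CMA at t=10 = (693 + 749) / (2·12) = 1442 / 24 = 60.08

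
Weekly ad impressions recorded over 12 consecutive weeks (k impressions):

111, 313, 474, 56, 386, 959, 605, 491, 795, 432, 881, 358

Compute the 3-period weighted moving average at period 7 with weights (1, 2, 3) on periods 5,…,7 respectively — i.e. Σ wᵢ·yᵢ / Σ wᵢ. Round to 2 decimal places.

686.50

Weighted sum: 1·386 + 2·959 + 3·605 = 386 + 1918 + 1815 = 4119
Weight total: 1 + 2 + 3 = 6
WMA = 4119 / 6 = 686.50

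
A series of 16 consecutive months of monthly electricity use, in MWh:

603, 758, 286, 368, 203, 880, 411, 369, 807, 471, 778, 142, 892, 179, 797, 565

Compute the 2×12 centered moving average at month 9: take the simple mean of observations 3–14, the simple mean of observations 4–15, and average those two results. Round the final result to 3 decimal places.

Sum over 3–14: 286 + 368 + 203 + 880 + 411 + 369 + 807 + 471 + 778 + 142 + 892 + 179 = 5786
Sum over 4–15: 368 + 203 + 880 + 411 + 369 + 807 + 471 + 778 + 142 + 892 + 179 + 797 = 6297
CMA at t=9 = (5786 + 6297) / (2·12) = 12083 / 24 = 503.458

503.458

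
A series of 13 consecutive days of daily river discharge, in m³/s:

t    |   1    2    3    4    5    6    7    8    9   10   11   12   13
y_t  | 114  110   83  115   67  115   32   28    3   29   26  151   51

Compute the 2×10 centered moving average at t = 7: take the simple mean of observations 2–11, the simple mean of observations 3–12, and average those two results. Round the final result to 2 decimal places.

62.85

Sum over 2–11: 110 + 83 + 115 + 67 + 115 + 32 + 28 + 3 + 29 + 26 = 608
Sum over 3–12: 83 + 115 + 67 + 115 + 32 + 28 + 3 + 29 + 26 + 151 = 649
CMA at t=7 = (608 + 649) / (2·10) = 1257 / 20 = 62.85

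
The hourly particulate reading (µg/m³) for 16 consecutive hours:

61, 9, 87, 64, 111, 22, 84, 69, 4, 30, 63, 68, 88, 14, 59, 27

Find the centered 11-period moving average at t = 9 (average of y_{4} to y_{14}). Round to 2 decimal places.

56.09

Sum of periods 4–14: 64 + 111 + 22 + 84 + 69 + 4 + 30 + 63 + 68 + 88 + 14 = 617
Divide by 11: 617 / 11 = 56.09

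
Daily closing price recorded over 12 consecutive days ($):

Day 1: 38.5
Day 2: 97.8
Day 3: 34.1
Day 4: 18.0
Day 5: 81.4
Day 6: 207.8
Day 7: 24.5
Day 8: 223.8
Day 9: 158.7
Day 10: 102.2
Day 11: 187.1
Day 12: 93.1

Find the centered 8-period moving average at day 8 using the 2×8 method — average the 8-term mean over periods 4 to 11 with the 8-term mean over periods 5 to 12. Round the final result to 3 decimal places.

Sum over 4–11: 18.0 + 81.4 + 207.8 + 24.5 + 223.8 + 158.7 + 102.2 + 187.1 = 1003.5
Sum over 5–12: 81.4 + 207.8 + 24.5 + 223.8 + 158.7 + 102.2 + 187.1 + 93.1 = 1078.6
CMA at t=8 = (1003.5 + 1078.6) / (2·8) = 2082.1 / 16 = 130.131

130.131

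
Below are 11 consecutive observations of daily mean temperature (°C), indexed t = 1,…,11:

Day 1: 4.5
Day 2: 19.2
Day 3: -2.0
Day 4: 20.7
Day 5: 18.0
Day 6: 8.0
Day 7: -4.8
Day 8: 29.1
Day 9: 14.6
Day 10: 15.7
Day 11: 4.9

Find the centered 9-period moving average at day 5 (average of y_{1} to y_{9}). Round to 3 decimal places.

11.922

Sum of periods 1–9: 4.5 + 19.2 + (-2.0) + 20.7 + 18.0 + 8.0 + (-4.8) + 29.1 + 14.6 = 107.3
Divide by 9: 107.3 / 9 = 11.922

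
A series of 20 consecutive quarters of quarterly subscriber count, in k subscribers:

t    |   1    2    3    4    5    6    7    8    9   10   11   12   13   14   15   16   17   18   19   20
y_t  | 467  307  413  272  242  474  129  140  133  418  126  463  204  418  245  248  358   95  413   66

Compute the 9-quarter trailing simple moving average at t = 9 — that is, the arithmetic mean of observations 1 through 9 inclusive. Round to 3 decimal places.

Sum of periods 1–9: 467 + 307 + 413 + 272 + 242 + 474 + 129 + 140 + 133 = 2577
Divide by 9: 2577 / 9 = 286.333

286.333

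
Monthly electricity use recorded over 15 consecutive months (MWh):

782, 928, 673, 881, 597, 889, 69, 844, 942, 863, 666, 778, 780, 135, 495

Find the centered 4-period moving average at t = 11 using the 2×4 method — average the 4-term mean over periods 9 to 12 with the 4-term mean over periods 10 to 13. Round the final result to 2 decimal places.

Sum over 9–12: 942 + 863 + 666 + 778 = 3249
Sum over 10–13: 863 + 666 + 778 + 780 = 3087
CMA at t=11 = (3249 + 3087) / (2·4) = 6336 / 8 = 792.00

792.00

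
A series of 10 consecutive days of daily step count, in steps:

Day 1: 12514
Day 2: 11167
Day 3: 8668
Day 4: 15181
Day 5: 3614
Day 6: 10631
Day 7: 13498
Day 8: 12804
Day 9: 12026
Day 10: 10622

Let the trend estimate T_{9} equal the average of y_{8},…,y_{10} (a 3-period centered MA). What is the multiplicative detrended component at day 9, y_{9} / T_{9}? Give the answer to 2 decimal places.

1.02

Trend T_9 = (12804 + 12026 + 10622) / 3 = 35452/3 = 11817.3333
Ratio to trend: 12026 / 11817.3333 = 1.02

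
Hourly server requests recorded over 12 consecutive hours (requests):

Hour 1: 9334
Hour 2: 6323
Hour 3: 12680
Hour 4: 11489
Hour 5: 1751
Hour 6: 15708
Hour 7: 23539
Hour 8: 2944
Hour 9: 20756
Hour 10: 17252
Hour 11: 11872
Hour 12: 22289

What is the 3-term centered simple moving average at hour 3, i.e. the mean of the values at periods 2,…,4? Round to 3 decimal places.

10164.000

Sum of periods 2–4: 6323 + 12680 + 11489 = 30492
Divide by 3: 30492 / 3 = 10164.000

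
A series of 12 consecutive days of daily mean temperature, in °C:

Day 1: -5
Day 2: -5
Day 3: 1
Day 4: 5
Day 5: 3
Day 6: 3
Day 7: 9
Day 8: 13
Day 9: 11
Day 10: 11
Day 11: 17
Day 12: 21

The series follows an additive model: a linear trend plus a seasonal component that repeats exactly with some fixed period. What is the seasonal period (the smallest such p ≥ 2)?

First differences y_{t+1} − y_t: 0, 6, 4, -2, 0, 6, 4, -2, 0, 6, …
The difference pattern repeats every 4 terms and not for any smaller step, so p = 4.

4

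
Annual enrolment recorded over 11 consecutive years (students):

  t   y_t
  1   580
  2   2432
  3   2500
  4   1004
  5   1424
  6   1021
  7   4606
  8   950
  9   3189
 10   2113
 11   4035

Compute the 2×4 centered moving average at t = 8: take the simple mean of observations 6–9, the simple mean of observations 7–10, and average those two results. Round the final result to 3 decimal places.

Sum over 6–9: 1021 + 4606 + 950 + 3189 = 9766
Sum over 7–10: 4606 + 950 + 3189 + 2113 = 10858
CMA at t=8 = (9766 + 10858) / (2·4) = 20624 / 8 = 2578.000

2578.000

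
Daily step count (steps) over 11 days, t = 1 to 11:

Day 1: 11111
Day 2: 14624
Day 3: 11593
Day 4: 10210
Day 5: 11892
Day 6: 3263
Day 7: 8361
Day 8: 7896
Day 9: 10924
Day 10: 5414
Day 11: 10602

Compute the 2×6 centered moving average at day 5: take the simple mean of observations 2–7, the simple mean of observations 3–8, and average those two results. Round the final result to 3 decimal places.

9429.833

Sum over 2–7: 14624 + 11593 + 10210 + 11892 + 3263 + 8361 = 59943
Sum over 3–8: 11593 + 10210 + 11892 + 3263 + 8361 + 7896 = 53215
CMA at t=5 = (59943 + 53215) / (2·6) = 113158 / 12 = 9429.833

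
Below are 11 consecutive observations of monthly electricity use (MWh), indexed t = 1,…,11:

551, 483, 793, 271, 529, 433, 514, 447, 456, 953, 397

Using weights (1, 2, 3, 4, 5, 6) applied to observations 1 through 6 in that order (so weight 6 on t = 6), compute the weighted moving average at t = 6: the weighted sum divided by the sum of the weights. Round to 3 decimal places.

Weighted sum: 1·551 + 2·483 + 3·793 + 4·271 + 5·529 + 6·433 = 551 + 966 + 2379 + 1084 + 2645 + 2598 = 10223
Weight total: 1 + 2 + 3 + 4 + 5 + 6 = 21
WMA = 10223 / 21 = 486.810

486.810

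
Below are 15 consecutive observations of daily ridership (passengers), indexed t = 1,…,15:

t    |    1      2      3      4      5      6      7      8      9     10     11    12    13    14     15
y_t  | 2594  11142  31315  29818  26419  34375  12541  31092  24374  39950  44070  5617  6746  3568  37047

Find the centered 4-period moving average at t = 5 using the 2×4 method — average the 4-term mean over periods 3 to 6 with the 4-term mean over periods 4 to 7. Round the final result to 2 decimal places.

Sum over 3–6: 31315 + 29818 + 26419 + 34375 = 121927
Sum over 4–7: 29818 + 26419 + 34375 + 12541 = 103153
CMA at t=5 = (121927 + 103153) / (2·4) = 225080 / 8 = 28135.00

28135.00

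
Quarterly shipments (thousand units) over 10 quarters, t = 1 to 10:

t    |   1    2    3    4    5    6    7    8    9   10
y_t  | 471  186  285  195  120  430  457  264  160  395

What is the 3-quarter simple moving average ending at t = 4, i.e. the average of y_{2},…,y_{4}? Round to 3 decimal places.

Sum of periods 2–4: 186 + 285 + 195 = 666
Divide by 3: 666 / 3 = 222.000

222.000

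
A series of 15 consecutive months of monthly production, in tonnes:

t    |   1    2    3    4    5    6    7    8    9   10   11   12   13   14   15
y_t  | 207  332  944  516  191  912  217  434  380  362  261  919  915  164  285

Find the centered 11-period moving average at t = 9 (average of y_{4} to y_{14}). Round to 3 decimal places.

479.182

Sum of periods 4–14: 516 + 191 + 912 + 217 + 434 + 380 + 362 + 261 + 919 + 915 + 164 = 5271
Divide by 11: 5271 / 11 = 479.182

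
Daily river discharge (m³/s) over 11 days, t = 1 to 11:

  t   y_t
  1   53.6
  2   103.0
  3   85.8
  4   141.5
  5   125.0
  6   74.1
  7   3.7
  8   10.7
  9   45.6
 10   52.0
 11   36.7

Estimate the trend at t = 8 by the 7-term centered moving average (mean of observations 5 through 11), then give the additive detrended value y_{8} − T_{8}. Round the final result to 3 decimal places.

Trend T_8 = (125.0 + 74.1 + 3.7 + 10.7 + 45.6 + 52.0 + 36.7) / 7 = 347.8/7 = 49.68571
Detrended value: 10.7 − 49.68571 = -38.986

-38.986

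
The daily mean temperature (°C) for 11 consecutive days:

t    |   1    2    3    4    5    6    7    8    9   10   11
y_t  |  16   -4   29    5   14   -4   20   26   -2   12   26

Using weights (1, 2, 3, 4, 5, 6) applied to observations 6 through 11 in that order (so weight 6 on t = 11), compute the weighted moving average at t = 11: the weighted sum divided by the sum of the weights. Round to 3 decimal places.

15.333

Weighted sum: 1·-4 + 2·20 + 3·26 + 4·-2 + 5·12 + 6·26 = -4 + 40 + 78 + -8 + 60 + 156 = 322
Weight total: 1 + 2 + 3 + 4 + 5 + 6 = 21
WMA = 322 / 21 = 15.333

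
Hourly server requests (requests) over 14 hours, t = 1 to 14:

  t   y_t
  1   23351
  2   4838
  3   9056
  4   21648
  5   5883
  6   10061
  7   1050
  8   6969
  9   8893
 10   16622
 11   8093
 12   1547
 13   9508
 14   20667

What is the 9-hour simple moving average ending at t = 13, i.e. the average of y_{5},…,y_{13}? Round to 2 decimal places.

Sum of periods 5–13: 5883 + 10061 + 1050 + 6969 + 8893 + 16622 + 8093 + 1547 + 9508 = 68626
Divide by 9: 68626 / 9 = 7625.11

7625.11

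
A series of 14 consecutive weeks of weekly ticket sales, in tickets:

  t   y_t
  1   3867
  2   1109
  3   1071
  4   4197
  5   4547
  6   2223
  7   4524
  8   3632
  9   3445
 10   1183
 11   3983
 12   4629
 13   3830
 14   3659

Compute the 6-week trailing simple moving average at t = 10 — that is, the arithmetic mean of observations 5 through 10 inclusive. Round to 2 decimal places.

3259.00

Sum of periods 5–10: 4547 + 2223 + 4524 + 3632 + 3445 + 1183 = 19554
Divide by 6: 19554 / 6 = 3259.00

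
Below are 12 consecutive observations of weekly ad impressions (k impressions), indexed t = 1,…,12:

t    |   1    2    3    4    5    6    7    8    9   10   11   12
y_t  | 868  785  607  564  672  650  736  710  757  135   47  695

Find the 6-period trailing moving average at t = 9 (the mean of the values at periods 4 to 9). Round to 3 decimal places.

681.500

Sum of periods 4–9: 564 + 672 + 650 + 736 + 710 + 757 = 4089
Divide by 6: 4089 / 6 = 681.500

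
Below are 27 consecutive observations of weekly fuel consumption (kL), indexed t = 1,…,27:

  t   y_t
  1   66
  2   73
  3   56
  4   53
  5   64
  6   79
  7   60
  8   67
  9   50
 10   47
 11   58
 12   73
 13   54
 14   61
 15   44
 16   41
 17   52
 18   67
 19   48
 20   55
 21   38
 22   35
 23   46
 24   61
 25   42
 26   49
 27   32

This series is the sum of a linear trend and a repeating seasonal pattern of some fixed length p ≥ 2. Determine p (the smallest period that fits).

6

First differences y_{t+1} − y_t: 7, -17, -3, 11, 15, -19, 7, -17, -3, 11, 15, -19, 7, -17, …
The difference pattern repeats every 6 terms and not for any smaller step, so p = 6.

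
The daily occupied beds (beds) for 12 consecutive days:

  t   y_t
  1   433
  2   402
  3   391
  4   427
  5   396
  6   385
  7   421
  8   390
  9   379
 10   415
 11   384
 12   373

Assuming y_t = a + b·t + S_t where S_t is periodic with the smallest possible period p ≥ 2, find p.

3

First differences y_{t+1} − y_t: -31, -11, 36, -31, -11, 36, -31, -11, …
The difference pattern repeats every 3 terms and not for any smaller step, so p = 3.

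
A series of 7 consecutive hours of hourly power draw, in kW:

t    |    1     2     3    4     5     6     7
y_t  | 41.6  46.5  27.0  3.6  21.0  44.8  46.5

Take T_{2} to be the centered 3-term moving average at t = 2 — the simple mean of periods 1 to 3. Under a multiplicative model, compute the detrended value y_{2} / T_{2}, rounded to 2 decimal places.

Trend T_2 = (41.6 + 46.5 + 27.0) / 3 = 115.1/3 = 38.3667
Ratio to trend: 46.5 / 38.3667 = 1.21

1.21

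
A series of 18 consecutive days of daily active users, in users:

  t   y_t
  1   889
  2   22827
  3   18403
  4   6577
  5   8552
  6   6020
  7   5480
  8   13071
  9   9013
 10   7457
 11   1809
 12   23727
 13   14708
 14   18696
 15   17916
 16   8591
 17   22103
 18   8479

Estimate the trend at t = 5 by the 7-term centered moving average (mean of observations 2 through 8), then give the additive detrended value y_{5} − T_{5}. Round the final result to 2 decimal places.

-3009.43

Trend T_5 = (22827 + 18403 + 6577 + 8552 + 6020 + 5480 + 13071) / 7 = 80930/7 = 11561.4286
Detrended value: 8552 − 11561.4286 = -3009.43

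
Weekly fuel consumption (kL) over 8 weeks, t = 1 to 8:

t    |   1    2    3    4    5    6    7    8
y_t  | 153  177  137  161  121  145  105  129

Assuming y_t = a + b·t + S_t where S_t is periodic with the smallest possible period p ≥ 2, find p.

First differences y_{t+1} − y_t: 24, -40, 24, -40, 24, -40, …
The difference pattern repeats every 2 terms and not for any smaller step, so p = 2.

2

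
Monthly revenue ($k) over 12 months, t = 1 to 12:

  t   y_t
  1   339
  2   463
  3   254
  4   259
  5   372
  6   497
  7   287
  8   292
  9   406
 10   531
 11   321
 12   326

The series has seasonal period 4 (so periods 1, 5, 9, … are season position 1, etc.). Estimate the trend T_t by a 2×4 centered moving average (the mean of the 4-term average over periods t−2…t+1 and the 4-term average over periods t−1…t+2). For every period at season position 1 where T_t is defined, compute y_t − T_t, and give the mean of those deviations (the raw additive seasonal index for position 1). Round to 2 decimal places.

22.56

Season position 1 occurs at t = 5, 9 (where T_t is defined).
t=5: T_5 = 349.6250; y_5 − T_5 = 372 − 349.6250 = 22.3750
t=9: T_9 = 383.2500; y_9 − T_9 = 406 − 383.2500 = 22.7500
Mean deviation: (22.3750 + 22.7500) / 2 = 22.56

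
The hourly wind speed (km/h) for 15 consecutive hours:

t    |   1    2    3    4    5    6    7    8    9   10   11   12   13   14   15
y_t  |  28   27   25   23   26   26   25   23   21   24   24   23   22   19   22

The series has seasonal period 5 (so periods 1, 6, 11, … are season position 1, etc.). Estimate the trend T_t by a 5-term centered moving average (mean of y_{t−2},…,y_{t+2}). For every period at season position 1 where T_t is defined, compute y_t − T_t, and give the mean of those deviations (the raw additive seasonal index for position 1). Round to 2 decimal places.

Season position 1 occurs at t = 6, 11 (where T_t is defined).
t=6: T_6 = 24.6000; y_6 − T_6 = 26 − 24.6000 = 1.4000
t=11: T_11 = 22.8000; y_11 − T_11 = 24 − 22.8000 = 1.2000
Mean deviation: (1.4000 + 1.2000) / 2 = 1.30

1.30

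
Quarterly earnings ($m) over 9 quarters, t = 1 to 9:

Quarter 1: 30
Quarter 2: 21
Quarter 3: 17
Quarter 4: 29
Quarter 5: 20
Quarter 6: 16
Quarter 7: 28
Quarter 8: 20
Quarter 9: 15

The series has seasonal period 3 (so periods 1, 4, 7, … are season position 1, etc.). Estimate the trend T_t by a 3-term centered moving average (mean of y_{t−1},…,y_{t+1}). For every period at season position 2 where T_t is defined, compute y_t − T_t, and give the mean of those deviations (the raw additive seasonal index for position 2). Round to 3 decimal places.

Season position 2 occurs at t = 2, 5, 8 (where T_t is defined).
t=2: T_2 = 22.66667; y_2 − T_2 = 21 − 22.66667 = -1.66667
t=5: T_5 = 21.66667; y_5 − T_5 = 20 − 21.66667 = -1.66667
t=8: T_8 = 21.00000; y_8 − T_8 = 20 − 21.00000 = -1.00000
Mean deviation: (-1.66667 + -1.66667 + -1.00000) / 3 = -1.444

-1.444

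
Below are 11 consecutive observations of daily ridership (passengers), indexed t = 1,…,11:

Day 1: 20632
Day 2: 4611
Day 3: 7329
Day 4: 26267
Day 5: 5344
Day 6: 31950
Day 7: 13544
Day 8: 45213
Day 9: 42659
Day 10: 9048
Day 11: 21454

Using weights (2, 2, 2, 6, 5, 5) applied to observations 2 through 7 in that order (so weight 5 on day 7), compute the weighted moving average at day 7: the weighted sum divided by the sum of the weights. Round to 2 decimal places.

15270.36

Weighted sum: 2·4611 + 2·7329 + 2·26267 + 6·5344 + 5·31950 + 5·13544 = 9222 + 14658 + 52534 + 32064 + 159750 + 67720 = 335948
Weight total: 2 + 2 + 2 + 6 + 5 + 5 = 22
WMA = 335948 / 22 = 15270.36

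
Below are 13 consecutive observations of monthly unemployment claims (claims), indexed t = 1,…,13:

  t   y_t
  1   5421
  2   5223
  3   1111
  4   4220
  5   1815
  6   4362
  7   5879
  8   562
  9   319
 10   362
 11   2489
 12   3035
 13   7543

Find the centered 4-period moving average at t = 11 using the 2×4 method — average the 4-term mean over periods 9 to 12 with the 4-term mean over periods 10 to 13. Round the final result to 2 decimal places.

2454.25

Sum over 9–12: 319 + 362 + 2489 + 3035 = 6205
Sum over 10–13: 362 + 2489 + 3035 + 7543 = 13429
CMA at t=11 = (6205 + 13429) / (2·4) = 19634 / 8 = 2454.25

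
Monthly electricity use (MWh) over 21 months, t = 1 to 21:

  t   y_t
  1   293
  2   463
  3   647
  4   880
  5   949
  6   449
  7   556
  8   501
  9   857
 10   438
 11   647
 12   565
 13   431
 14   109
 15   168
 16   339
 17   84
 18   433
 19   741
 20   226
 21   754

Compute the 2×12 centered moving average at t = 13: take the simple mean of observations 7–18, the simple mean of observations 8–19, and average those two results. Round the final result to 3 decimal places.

Sum over 7–18: 556 + 501 + 857 + 438 + 647 + 565 + 431 + 109 + 168 + 339 + 84 + 433 = 5128
Sum over 8–19: 501 + 857 + 438 + 647 + 565 + 431 + 109 + 168 + 339 + 84 + 433 + 741 = 5313
CMA at t=13 = (5128 + 5313) / (2·12) = 10441 / 24 = 435.042

435.042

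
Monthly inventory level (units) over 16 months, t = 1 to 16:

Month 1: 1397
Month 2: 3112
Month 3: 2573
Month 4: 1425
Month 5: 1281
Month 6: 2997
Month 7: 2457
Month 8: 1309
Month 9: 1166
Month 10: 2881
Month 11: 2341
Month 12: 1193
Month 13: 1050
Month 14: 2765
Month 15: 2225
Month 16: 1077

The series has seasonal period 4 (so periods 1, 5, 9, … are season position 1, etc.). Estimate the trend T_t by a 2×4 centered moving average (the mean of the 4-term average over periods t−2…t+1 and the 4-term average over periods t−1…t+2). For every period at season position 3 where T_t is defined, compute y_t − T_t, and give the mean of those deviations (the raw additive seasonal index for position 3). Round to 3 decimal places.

460.458

Season position 3 occurs at t = 3, 7, 11 (where T_t is defined).
t=3: T_3 = 2112.25000; y_3 − T_3 = 2573 − 2112.25000 = 460.75000
t=7: T_7 = 1996.62500; y_7 − T_7 = 2457 − 1996.62500 = 460.37500
t=11: T_11 = 1880.75000; y_11 − T_11 = 2341 − 1880.75000 = 460.25000
Mean deviation: (460.75000 + 460.37500 + 460.25000) / 3 = 460.458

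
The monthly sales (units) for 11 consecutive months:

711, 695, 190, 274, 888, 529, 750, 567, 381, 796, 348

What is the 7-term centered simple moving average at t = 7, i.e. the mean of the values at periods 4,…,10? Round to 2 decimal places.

597.86

Sum of periods 4–10: 274 + 888 + 529 + 750 + 567 + 381 + 796 = 4185
Divide by 7: 4185 / 7 = 597.86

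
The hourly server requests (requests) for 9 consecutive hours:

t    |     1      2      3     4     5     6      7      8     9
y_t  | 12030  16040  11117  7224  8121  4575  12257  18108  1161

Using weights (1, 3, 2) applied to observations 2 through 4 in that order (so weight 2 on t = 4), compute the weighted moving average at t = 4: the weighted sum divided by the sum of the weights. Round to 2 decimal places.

10639.83

Weighted sum: 1·16040 + 3·11117 + 2·7224 = 16040 + 33351 + 14448 = 63839
Weight total: 1 + 3 + 2 = 6
WMA = 63839 / 6 = 10639.83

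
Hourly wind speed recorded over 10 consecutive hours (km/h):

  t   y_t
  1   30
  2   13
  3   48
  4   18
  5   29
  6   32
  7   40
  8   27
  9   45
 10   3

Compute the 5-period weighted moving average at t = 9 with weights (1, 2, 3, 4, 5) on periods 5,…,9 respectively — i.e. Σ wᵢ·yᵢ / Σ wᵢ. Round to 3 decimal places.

36.400

Weighted sum: 1·29 + 2·32 + 3·40 + 4·27 + 5·45 = 29 + 64 + 120 + 108 + 225 = 546
Weight total: 1 + 2 + 3 + 4 + 5 = 15
WMA = 546 / 15 = 36.400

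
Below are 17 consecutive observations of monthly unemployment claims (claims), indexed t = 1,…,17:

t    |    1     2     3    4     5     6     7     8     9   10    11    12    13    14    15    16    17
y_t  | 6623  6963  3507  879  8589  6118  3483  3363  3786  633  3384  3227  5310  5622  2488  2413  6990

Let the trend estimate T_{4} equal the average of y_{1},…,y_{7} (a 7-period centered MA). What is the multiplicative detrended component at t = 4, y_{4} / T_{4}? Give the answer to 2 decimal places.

Trend T_4 = (6623 + 6963 + 3507 + 879 + 8589 + 6118 + 3483) / 7 = 36162/7 = 5166.0000
Ratio to trend: 879 / 5166.0000 = 0.17

0.17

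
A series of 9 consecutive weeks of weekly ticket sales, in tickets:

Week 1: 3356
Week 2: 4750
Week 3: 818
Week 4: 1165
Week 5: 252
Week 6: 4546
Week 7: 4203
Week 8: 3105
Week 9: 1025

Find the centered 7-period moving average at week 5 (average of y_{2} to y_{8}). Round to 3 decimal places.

2691.286

Sum of periods 2–8: 4750 + 818 + 1165 + 252 + 4546 + 4203 + 3105 = 18839
Divide by 7: 18839 / 7 = 2691.286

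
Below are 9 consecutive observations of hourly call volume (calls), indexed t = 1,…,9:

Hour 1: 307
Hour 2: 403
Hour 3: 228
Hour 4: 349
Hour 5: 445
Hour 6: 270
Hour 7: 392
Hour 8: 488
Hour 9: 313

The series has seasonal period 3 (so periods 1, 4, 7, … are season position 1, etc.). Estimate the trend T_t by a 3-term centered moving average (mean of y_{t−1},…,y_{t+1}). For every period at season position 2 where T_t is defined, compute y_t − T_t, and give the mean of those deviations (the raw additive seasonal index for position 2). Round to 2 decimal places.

90.33

Season position 2 occurs at t = 2, 5, 8 (where T_t is defined).
t=2: T_2 = 312.6667; y_2 − T_2 = 403 − 312.6667 = 90.3333
t=5: T_5 = 354.6667; y_5 − T_5 = 445 − 354.6667 = 90.3333
t=8: T_8 = 397.6667; y_8 − T_8 = 488 − 397.6667 = 90.3333
Mean deviation: (90.3333 + 90.3333 + 90.3333) / 3 = 90.33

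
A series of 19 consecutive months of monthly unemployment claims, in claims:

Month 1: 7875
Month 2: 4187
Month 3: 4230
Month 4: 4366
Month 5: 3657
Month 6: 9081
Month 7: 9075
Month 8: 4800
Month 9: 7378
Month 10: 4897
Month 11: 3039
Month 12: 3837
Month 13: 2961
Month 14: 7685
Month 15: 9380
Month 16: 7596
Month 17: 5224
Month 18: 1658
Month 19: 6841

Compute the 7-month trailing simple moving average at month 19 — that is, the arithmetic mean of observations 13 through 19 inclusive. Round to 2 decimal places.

5906.43

Sum of periods 13–19: 2961 + 7685 + 9380 + 7596 + 5224 + 1658 + 6841 = 41345
Divide by 7: 41345 / 7 = 5906.43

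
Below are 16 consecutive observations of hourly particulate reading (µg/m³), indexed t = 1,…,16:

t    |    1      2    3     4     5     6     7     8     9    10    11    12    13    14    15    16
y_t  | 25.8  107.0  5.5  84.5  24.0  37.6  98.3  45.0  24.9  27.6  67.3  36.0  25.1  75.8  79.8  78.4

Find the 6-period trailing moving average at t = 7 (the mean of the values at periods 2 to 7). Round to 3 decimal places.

59.483

Sum of periods 2–7: 107.0 + 5.5 + 84.5 + 24.0 + 37.6 + 98.3 = 356.9
Divide by 6: 356.9 / 6 = 59.483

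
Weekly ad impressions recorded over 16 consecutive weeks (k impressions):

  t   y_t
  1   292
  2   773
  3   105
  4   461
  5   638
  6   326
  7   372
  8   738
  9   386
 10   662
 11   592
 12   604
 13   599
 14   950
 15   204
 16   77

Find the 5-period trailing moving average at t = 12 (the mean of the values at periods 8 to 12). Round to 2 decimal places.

Sum of periods 8–12: 738 + 386 + 662 + 592 + 604 = 2982
Divide by 5: 2982 / 5 = 596.40

596.40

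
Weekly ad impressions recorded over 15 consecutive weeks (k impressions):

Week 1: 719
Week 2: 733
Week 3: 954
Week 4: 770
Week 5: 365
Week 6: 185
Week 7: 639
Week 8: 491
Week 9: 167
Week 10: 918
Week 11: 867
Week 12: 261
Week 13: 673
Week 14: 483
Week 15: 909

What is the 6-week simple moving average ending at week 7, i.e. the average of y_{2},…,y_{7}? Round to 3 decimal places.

Sum of periods 2–7: 733 + 954 + 770 + 365 + 185 + 639 = 3646
Divide by 6: 3646 / 6 = 607.667

607.667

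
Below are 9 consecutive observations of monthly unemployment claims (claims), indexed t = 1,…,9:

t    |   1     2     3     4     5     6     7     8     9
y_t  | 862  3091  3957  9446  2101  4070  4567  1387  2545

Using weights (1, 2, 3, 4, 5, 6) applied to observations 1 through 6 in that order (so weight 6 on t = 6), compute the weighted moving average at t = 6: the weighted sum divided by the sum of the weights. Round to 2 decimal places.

4363.05

Weighted sum: 1·862 + 2·3091 + 3·3957 + 4·9446 + 5·2101 + 6·4070 = 862 + 6182 + 11871 + 37784 + 10505 + 24420 = 91624
Weight total: 1 + 2 + 3 + 4 + 5 + 6 = 21
WMA = 91624 / 21 = 4363.05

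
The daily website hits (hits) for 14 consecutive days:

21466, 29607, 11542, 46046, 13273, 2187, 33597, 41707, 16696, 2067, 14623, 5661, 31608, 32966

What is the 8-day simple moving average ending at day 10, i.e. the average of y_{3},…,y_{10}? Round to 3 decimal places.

20889.375

Sum of periods 3–10: 11542 + 46046 + 13273 + 2187 + 33597 + 41707 + 16696 + 2067 = 167115
Divide by 8: 167115 / 8 = 20889.375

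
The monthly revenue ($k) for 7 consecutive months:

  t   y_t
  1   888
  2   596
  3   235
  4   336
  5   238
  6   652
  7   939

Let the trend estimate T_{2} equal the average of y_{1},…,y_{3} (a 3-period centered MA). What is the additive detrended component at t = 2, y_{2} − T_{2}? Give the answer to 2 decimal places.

23.00

Trend T_2 = (888 + 596 + 235) / 3 = 1719/3 = 573.0000
Detrended value: 596 − 573.0000 = 23.00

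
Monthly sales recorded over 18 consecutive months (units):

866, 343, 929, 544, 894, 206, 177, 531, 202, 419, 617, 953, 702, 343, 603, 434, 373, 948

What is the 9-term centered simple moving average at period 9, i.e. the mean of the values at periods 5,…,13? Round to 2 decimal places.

522.33

Sum of periods 5–13: 894 + 206 + 177 + 531 + 202 + 419 + 617 + 953 + 702 = 4701
Divide by 9: 4701 / 9 = 522.33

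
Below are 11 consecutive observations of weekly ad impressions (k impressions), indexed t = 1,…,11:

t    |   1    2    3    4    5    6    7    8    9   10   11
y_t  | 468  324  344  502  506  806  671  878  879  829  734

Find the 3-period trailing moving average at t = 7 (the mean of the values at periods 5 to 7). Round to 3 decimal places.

Sum of periods 5–7: 506 + 806 + 671 = 1983
Divide by 3: 1983 / 3 = 661.000

661.000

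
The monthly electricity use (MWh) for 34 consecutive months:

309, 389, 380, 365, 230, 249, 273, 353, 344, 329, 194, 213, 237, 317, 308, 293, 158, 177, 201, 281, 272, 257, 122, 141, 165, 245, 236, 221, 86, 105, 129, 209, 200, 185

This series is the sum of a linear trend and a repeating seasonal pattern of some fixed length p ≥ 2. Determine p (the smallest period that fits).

First differences y_{t+1} − y_t: 80, -9, -15, -135, 19, 24, 80, -9, -15, -135, 19, 24, 80, -9, …
The difference pattern repeats every 6 terms and not for any smaller step, so p = 6.

6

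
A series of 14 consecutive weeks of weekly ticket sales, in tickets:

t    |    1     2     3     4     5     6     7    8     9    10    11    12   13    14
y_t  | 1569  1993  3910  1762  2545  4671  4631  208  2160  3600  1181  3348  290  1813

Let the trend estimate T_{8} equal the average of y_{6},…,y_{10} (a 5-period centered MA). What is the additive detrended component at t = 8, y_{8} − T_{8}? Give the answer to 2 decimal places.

-2846.00

Trend T_8 = (4671 + 4631 + 208 + 2160 + 3600) / 5 = 15270/5 = 3054.0000
Detrended value: 208 − 3054.0000 = -2846.00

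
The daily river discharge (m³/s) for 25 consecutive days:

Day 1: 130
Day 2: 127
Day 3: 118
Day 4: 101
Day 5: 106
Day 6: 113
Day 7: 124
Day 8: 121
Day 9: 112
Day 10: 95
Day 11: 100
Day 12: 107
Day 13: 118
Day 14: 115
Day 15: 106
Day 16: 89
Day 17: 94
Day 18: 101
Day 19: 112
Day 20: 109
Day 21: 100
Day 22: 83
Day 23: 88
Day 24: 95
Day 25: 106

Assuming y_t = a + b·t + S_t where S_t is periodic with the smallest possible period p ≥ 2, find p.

First differences y_{t+1} − y_t: -3, -9, -17, 5, 7, 11, -3, -9, -17, 5, 7, 11, -3, -9, …
The difference pattern repeats every 6 terms and not for any smaller step, so p = 6.

6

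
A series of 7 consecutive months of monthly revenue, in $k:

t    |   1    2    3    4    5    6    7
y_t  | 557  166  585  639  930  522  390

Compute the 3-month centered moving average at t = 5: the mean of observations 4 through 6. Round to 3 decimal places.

697.000

Sum of periods 4–6: 639 + 930 + 522 = 2091
Divide by 3: 2091 / 3 = 697.000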